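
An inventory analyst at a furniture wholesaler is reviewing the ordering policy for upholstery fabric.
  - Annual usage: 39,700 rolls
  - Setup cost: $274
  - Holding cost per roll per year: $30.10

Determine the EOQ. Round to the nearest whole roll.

850 rolls

Optimal lot size Q* = (2 × 39,700 × $274 / $30.1)^½ ≈ 850.16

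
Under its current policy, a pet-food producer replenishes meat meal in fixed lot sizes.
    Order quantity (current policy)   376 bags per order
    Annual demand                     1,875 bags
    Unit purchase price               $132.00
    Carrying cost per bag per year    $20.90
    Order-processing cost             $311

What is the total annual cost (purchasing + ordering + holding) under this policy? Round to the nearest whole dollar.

$252,980

Orders/yr = 1,875/376 = 4.987; ordering cost = 4.987 × $311 = $1,550.86
Average inventory = 376/2 = 188; holding cost = 188 × $20.9 = $3,929.20
Purchase cost = D·C = 1,875 × 132 = $247,500.00
Total = $1,550.86 + $3,929.20 + $247,500.00 = $252,980.06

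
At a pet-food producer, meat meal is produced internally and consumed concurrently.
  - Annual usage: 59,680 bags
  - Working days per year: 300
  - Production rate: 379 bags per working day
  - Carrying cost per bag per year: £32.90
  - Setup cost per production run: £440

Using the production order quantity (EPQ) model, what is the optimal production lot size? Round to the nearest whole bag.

Daily demand d = 59,680/300 = 198.933; p = 379; 1 − d/p = 0.47511
EPQ = √(2DS / (H(1 − d/p)))
    = √(2 × 59,680 × 440 / (32.9 × 0.47511)) ≈ 1,832.99

1,833 bags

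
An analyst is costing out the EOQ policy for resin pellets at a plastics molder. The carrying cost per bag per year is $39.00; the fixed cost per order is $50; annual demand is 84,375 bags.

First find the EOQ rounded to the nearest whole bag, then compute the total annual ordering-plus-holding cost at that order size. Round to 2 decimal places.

$18,140.08

Optimal lot size Q* = (2 × 84,375 × $50 / $39)^½ ≈ 465.13 → Q = 465 bags
Annual ordering cost = (D/Q)·S = (84,375/465) × 50 = $9,072.58
Annual holding cost  = (Q/2)·H = (465/2) × 39 = $9,067.50
Total = $9,072.58 + $9,067.50 = $18,140.08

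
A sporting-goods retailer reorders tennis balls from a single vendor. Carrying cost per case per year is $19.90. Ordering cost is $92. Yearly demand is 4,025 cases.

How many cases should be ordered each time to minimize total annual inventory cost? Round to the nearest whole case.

Optimal lot size Q* = (2 × 4,025 × $92 / $19.9)^½ ≈ 192.91

193 cases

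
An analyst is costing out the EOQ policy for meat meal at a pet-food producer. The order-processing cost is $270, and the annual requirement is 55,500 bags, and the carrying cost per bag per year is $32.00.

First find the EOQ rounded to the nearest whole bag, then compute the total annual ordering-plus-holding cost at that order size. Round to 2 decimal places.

$30,968.37

EOQ = √(2DS/H) = √(2 × 55,500 × 270 / 32)
    = √(936,562.50) ≈ 967.76 → Q = 968 bags
Ordering: D/Q × S = 55,500/968 × $270 = $15,480.37
Holding:  Q/2 × H = 968/2 × $32 = $15,488.00
Total = $15,480.37 + $15,488.00 = $30,968.37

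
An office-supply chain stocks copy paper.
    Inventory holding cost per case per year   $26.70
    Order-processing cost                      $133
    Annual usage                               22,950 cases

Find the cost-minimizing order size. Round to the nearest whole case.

EOQ = √(2DS/H) = √(2 × 22,950 × 133 / 26.7)
    = √(228,640.45) ≈ 478.16

478 cases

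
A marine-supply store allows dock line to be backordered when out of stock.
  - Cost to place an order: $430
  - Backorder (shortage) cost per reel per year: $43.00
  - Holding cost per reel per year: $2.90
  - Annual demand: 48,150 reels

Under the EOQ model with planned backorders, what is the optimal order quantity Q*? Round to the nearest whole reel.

Q* = √(2DS/H) · √((H + b)/b)
   = √(2 × 48,150 × 430 / 2.9) · √((2.9 + 43) / 43)
   = 3,778.752 × 1.0332 ≈ 3,904.10

3,904 reels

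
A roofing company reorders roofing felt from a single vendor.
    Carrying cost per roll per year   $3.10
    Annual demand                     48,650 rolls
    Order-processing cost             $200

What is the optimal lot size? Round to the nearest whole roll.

2,505 rolls

EOQ = √(2DS/H) = √(2 × 48,650 × 200 / 3.1)
    = √(6,277,419.35) ≈ 2,505.48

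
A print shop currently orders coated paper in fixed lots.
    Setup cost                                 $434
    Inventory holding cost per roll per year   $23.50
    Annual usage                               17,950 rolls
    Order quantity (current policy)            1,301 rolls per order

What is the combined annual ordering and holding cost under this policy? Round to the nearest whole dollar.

$21,275

Ordering: D/Q × S = 17,950/1,301 × $434 = $5,987.93
Holding:  Q/2 × H = 1,301/2 × $23.5 = $15,286.75
Total = $5,987.93 + $15,286.75 = $21,274.68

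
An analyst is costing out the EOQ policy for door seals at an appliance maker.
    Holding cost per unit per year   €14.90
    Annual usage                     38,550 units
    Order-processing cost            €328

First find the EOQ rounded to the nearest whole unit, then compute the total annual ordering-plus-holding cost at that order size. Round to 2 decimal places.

€19,411.42

Q* = √(2·D·S / H) = √(2·38,550·328 / 14.9) = √1,697,234.9 ≈ 1,302.78 → Q = 1,303 units
Ordering: D/Q × S = 38,550/1,303 × €328 = €9,704.07
Holding:  Q/2 × H = 1,303/2 × €14.9 = €9,707.35
Total = €9,704.07 + €9,707.35 = €19,411.42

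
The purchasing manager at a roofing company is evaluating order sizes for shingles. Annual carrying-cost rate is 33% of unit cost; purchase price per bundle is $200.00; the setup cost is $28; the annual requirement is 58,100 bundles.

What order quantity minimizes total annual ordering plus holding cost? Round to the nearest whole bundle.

Holding cost per bundle per year: H = 33% × $200 = $66.0000
Optimal lot size Q* = (2 × 58,100 × $28 / $66)^½ ≈ 222.03

222 bundles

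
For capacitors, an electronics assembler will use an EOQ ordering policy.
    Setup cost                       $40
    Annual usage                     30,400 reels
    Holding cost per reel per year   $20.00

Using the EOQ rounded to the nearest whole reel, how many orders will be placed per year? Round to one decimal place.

87.1 orders per year

Optimal lot size Q* = (2 × 30,400 × $40 / $20)^½ ≈ 348.71 → Q = 349
Orders per year = D/Q = 30,400 / 349 = 87.106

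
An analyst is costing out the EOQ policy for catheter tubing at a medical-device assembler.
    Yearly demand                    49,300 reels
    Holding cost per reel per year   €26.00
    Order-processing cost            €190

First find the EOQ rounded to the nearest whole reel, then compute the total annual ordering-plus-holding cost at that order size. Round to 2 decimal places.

€22,069.98

Q* = √(2·D·S / H) = √(2·49,300·190 / 26) = √720,538.5 ≈ 848.85 → Q = 849 reels
Annual ordering cost = (D/Q)·S = (49,300/849) × 190 = €11,032.98
Annual holding cost  = (Q/2)·H = (849/2) × 26 = €11,037.00
Total = €11,032.98 + €11,037.00 = €22,069.98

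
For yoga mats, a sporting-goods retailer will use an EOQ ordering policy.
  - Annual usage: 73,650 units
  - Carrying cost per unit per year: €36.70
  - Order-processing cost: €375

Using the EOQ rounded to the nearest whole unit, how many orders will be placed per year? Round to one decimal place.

60.0 orders per year

Optimal lot size Q* = (2 × 73,650 × €375 / €36.7)^½ ≈ 1,226.83 → Q = 1,227
N = D/Q = 73,650/1,227 ≈ 60.024 orders/yr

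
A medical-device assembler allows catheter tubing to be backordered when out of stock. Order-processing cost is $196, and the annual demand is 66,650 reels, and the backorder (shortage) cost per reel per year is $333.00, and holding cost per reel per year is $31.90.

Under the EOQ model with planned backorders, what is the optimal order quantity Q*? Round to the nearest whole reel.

Q* = √(2DS/H) · √((H + b)/b)
   = √(2 × 66,650 × 196 / 31.9) · √((31.9 + 333) / 333)
   = 904.998 × 1.0468 ≈ 947.35

947 reels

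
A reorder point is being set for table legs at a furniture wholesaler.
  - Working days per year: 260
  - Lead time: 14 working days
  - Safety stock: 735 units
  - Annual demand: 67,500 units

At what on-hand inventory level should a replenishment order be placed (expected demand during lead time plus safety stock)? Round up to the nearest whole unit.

Daily demand d = 67,500 / 260 = 259.615 units/day
Demand during lead time = 259.615 × 14 = 3,634.62
Reorder point = 3,634.62 + 735 = 4,369.62 → round up

4,370 units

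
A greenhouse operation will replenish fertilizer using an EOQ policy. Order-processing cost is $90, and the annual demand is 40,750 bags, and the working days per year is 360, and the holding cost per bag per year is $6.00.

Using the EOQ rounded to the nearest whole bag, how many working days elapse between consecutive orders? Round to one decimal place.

Q* = √(2·D·S / H) = √(2·40,750·90 / 6) = √1,222,500.0 ≈ 1,105.67 → Q = 1,106 bags
Days between orders = 360 / (D/Q) = 360 / 36.844 ≈ 9.771

9.8 days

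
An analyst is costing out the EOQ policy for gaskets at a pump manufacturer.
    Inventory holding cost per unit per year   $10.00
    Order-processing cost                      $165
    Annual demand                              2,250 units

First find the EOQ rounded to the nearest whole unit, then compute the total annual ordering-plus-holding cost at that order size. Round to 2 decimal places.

$2,724.89

Q* = √(2·D·S / H) = √(2·2,250·165 / 10) = √74,250.0 ≈ 272.49 → Q = 272 units
Ordering: D/Q × S = 2,250/272 × $165 = $1,364.89
Holding:  Q/2 × H = 272/2 × $10 = $1,360.00
Total = $1,364.89 + $1,360.00 = $2,724.89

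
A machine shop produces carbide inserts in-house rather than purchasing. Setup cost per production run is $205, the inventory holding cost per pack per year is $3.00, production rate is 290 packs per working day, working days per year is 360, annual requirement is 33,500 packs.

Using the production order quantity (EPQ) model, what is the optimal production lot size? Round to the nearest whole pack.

2,596 packs

d = 33,500/360 = 93.0556 packs/day;  effective holding cost H(1 − d/p) = 3·(1 − 93.0556/290) = 2.03736
Q* = √(2DS / H_eff) = √(2·33,500·205 / 2.03736) ≈ 2,596.46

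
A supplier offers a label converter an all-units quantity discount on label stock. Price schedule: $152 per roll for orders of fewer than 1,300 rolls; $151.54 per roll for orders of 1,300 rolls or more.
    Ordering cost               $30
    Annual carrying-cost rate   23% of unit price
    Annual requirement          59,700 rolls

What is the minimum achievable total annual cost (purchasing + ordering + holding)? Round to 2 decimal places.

H₁ = 23%×$152 = $34.9600;  H₂ = 23%×$151.54 = $34.8542
EOQ₁ = √(2×59,700×30/34.9600) = 320.09  (< 1,300, feasible at tier 1)
EOQ₂ = √(2×59,700×30/34.8542) = 320.58  (< 1,300 → use Q = 1,300 at tier-2 price)
TC(tier 1 (EOQ₁), Q≈320.1) = $9,085,590.47
TC(tier 2, Q≈1,300.0) = $9,070,970.92
Minimum at tier 2: $9,070,970.92

$9,070,970.92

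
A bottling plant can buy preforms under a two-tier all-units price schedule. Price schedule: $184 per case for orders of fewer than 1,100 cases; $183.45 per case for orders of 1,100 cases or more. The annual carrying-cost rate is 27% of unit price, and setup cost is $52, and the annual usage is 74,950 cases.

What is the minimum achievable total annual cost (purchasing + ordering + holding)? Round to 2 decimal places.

H₁ = 27%×$184 = $49.6800;  H₂ = 27%×$183.45 = $49.5315
EOQ₁ = √(2×74,950×52/49.6800) = 396.11  (< 1,100, feasible at tier 1)
EOQ₂ = √(2×74,950×52/49.5315) = 396.70  (< 1,100 → use Q = 1,100 at tier-2 price)
TC(tier 1 (EOQ₁), Q≈396.1) = $13,810,478.56
TC(tier 2, Q≈1,100.0) = $13,780,362.92
Minimum at tier 2: $13,780,362.92

$13,780,362.92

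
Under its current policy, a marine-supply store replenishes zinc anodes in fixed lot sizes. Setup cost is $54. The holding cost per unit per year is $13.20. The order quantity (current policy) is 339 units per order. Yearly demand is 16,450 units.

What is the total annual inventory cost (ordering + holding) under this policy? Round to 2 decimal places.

Annual ordering cost = (D/Q)·S = (16,450/339) × 54 = $2,620.35
Annual holding cost  = (Q/2)·H = (339/2) × 13.2 = $2,237.40
Total = $2,620.35 + $2,237.40 = $4,857.75

$4,857.75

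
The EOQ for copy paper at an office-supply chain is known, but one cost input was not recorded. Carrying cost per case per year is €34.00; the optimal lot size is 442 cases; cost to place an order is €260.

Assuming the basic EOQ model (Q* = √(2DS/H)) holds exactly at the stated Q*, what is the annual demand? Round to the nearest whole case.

Since Q* = (2DS/H)^½, squaring gives Q*²·H = 2DS.
D = Q²H / (2S) = 442² × 34 / (2 × 260) = 12,773.80

12,774 cases per year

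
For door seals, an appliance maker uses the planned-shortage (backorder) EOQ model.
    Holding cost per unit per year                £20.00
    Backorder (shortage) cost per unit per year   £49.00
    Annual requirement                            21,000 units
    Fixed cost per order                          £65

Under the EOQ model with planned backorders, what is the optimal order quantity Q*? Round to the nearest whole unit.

Q* = √(2DS/H) · √((H + b)/b)
   = √(2 × 21,000 × 65 / 20) · √((20 + 49) / 49)
   = 369.459 × 1.1867 ≈ 438.42

438 units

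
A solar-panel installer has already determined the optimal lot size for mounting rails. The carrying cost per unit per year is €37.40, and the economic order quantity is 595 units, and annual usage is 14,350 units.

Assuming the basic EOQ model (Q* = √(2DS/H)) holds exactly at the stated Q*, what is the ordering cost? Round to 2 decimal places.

€461.34

Since Q* = (2DS/H)^½, squaring gives Q*²·H = 2DS.
S = Q²H / (2D) = 595² × 37.4 / (2 × 14,350) = 461.3427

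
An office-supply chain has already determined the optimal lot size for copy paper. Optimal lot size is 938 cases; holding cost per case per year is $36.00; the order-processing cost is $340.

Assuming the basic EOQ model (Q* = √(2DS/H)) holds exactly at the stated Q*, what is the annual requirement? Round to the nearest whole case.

46,580 cases per year

EOQ relation: Q² = 2DS/H, so rearrange for the unknown.
D = Q²H / (2S) = 938² × 36 / (2 × 340) = 46,579.98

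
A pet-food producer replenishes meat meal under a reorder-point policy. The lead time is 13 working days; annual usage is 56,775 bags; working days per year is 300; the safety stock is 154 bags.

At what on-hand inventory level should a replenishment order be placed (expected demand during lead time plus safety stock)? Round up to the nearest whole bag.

2,615 bags

Daily demand d = 56,775 / 300 = 189.250 bags/day
Demand during lead time = 189.250 × 13 = 2,460.25
Reorder point = 2,460.25 + 154 = 2,614.25 → round up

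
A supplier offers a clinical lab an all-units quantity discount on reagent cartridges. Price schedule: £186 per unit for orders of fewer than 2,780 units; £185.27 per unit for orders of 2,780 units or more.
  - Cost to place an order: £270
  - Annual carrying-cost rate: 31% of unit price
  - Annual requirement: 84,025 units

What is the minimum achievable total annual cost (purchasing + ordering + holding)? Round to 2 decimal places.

H₁ = 31%×£186 = £57.6600;  H₂ = 31%×£185.27 = £57.4337
EOQ₁ = √(2×84,025×270/57.6600) = 887.08  (< 2,780, feasible at tier 1)
EOQ₂ = √(2×84,025×270/57.4337) = 888.83  (< 2,780 → use Q = 2,780 at tier-2 price)
TC(tier 1 (EOQ₁), Q≈887.1) = £15,679,799.15
TC(tier 2, Q≈2,780.0) = £15,655,305.29
Minimum at tier 2: £15,655,305.29

£15,655,305.29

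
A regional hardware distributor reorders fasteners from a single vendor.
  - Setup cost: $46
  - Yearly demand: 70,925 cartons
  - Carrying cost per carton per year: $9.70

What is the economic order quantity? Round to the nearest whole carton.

820 cartons

2DS/H = 2·70,925·46/9.7 = 672,690.72
EOQ = √672,690.72 ≈ 820.18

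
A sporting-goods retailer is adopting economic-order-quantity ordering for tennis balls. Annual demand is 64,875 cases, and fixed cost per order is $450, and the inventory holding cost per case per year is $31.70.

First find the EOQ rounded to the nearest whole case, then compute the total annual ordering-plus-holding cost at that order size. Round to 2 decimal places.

$43,021.90

Q* = √(2·D·S / H) = √(2·64,875·450 / 31.7) = √1,841,877.0 ≈ 1,357.16 → Q = 1,357 cases
Orders/yr = 64,875/1,357 = 47.808; ordering cost = 47.808 × $450 = $21,513.45
Average inventory = 1,357/2 = 678.5; holding cost = 678.5 × $31.7 = $21,508.45
Total = $21,513.45 + $21,508.45 = $43,021.90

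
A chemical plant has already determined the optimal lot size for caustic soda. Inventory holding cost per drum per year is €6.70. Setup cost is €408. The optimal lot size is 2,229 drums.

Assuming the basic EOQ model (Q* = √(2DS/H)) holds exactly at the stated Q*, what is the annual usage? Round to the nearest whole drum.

40,795 drums per year

From Q* = √(2DS/H) ⇒ Q*² = 2DS/H.
D = Q²H / (2S) = 2,229² × 6.7 / (2 × 408) = 40,794.80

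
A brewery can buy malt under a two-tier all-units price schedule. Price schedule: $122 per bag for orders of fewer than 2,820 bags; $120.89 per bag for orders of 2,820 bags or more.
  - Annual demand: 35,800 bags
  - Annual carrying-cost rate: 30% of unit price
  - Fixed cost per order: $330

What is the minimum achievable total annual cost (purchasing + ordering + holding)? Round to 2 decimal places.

$4,383,187.83

H₁ = 30%×$122 = $36.6000;  H₂ = 30%×$120.89 = $36.2670
EOQ₁ = √(2×35,800×330/36.6000) = 803.48  (< 2,820, feasible at tier 1)
EOQ₂ = √(2×35,800×330/36.2670) = 807.16  (< 2,820 → use Q = 2,820 at tier-2 price)
TC(tier 1 (EOQ₁), Q≈803.5) = $4,397,007.22
TC(tier 2, Q≈2,820.0) = $4,383,187.83
Minimum at tier 2: $4,383,187.83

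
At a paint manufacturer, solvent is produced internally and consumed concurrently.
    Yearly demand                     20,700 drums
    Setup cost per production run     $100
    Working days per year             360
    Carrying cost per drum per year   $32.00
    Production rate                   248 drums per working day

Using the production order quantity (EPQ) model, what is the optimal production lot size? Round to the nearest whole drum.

d = 20,700/360 = 57.5000 drums/day;  effective holding cost H(1 − d/p) = 32·(1 − 57.5000/248) = 24.58065
Q* = √(2DS / H_eff) = √(2·20,700·100 / 24.58065) ≈ 410.40

410 drums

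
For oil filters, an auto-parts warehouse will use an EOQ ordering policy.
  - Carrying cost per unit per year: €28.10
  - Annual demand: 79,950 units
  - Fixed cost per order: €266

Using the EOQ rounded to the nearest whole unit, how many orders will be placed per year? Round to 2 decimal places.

Q* = √(2·D·S / H) = √(2·79,950·266 / 28.1) = √1,513,644.1 ≈ 1,230.30 → Q = 1,230
Orders per year = D/Q = 79,950 / 1,230 = 65.000

65.00 orders per year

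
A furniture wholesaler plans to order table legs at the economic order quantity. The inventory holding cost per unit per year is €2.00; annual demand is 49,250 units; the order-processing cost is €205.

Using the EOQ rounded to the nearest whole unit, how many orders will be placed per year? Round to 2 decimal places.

Q* = √(2·D·S / H) = √(2·49,250·205 / 2) = √10,096,250.0 ≈ 3,177.46 → Q = 3,177
N = D/Q = 49,250/3,177 ≈ 15.502 orders/yr

15.50 orders per year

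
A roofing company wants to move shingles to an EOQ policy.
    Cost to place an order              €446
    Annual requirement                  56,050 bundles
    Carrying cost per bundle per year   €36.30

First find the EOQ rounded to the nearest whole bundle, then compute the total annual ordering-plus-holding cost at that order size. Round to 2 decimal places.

€42,601.37

Optimal lot size Q* = (2 × 56,050 × €446 / €36.3)^½ ≈ 1,173.59 → Q = 1,174 bundles
Orders/yr = 56,050/1,174 = 47.743; ordering cost = 47.743 × €446 = €21,293.27
Average inventory = 1,174/2 = 587; holding cost = 587 × €36.3 = €21,308.10
Total = €21,293.27 + €21,308.10 = €42,601.37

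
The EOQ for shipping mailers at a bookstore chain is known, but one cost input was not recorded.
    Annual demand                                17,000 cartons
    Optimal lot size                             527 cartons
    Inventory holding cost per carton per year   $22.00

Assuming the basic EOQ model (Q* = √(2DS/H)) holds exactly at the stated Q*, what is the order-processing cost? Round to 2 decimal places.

From Q* = √(2DS/H) ⇒ Q*² = 2DS/H.
S = Q²H / (2D) = 527² × 22 / (2 × 17,000) = 179.7070

$179.71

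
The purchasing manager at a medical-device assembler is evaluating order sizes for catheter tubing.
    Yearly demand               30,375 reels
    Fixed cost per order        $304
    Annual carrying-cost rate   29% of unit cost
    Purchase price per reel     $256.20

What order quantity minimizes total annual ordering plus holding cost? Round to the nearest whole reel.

499 reels

Carrying cost H = $256.2 × 29% = $74.2980/reel/yr
EOQ = √(2DS/H) = √(2 × 30,375 × 304 / 74.298)
    = √(248,566.58) ≈ 498.56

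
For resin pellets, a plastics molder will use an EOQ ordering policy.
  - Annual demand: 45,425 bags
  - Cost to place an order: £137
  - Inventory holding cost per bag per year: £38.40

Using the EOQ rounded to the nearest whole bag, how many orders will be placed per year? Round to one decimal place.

79.8 orders per year

Q* = √(2·D·S / H) = √(2·45,425·137 / 38.4) = √324,126.3 ≈ 569.32 → Q = 569
Orders per year = D/Q = 45,425 / 569 = 79.833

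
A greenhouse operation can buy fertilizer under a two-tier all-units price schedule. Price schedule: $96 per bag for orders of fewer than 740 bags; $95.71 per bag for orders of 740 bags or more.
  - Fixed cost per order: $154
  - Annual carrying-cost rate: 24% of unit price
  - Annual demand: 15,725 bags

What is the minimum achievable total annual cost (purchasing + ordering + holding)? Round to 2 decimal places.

$1,516,811.30

H₁ = 24%×$96 = $23.0400;  H₂ = 24%×$95.71 = $22.9704
EOQ₁ = √(2×15,725×154/23.0400) = 458.49  (< 740, feasible at tier 1)
EOQ₂ = √(2×15,725×154/22.9704) = 459.18  (< 740 → use Q = 740 at tier-2 price)
TC(tier 1 (EOQ₁), Q≈458.5) = $1,520,163.60
TC(tier 2, Q≈740.0) = $1,516,811.30
Minimum at tier 2: $1,516,811.30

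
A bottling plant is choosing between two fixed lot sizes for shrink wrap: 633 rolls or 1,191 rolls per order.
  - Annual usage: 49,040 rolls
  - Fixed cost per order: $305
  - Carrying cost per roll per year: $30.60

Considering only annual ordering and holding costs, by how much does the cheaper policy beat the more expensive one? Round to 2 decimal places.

$2,533.15

Annual cost at Q: ordering D·S/Q plus holding Q·H/2.
TC(633) = (49,040/633)×305 + (633/2)×30.6 = $33,313.97
TC(1,191) = (49,040/1,191)×305 + (1,191/2)×30.6 = $30,780.82
Cheaper: Q = 1,191.  Difference = $2,533.15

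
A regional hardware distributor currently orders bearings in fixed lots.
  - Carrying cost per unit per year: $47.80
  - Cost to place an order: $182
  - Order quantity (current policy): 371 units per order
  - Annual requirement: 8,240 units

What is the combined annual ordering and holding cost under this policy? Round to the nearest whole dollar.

Ordering: D/Q × S = 8,240/371 × $182 = $4,042.26
Holding:  Q/2 × H = 371/2 × $47.8 = $8,866.90
Total = $4,042.26 + $8,866.90 = $12,909.16

$12,909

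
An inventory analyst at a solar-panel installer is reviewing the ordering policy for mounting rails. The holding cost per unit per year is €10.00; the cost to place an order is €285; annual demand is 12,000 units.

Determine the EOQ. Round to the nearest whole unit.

Q* = √(2·D·S / H) = √(2·12,000·285 / 10) = √684,000.0 ≈ 827.04

827 units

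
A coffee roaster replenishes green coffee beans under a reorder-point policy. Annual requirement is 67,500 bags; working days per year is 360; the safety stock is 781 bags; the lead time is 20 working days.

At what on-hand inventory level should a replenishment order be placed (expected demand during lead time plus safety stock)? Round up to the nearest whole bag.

Daily demand d = 67,500 / 360 = 187.500 bags/day
Demand during lead time = 187.500 × 20 = 3,750.00
Reorder point = 3,750.00 + 781 = 4,531.00 → round up

4,531 bags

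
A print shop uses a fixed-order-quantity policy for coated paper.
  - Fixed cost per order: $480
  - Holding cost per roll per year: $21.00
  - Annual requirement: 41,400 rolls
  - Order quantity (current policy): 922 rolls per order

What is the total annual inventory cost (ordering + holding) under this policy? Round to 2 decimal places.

Orders/yr = 41,400/922 = 44.902; ordering cost = 44.902 × $480 = $21,553.15
Average inventory = 922/2 = 461; holding cost = 461 × $21 = $9,681.00
Total = $21,553.15 + $9,681.00 = $31,234.15

$31,234.15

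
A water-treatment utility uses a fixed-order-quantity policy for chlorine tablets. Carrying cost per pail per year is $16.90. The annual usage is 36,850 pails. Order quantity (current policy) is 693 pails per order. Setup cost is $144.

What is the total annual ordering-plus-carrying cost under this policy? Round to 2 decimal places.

Annual ordering cost = (D/Q)·S = (36,850/693) × 144 = $7,657.14
Annual holding cost  = (Q/2)·H = (693/2) × 16.9 = $5,855.85
Total = $7,657.14 + $5,855.85 = $13,512.99

$13,512.99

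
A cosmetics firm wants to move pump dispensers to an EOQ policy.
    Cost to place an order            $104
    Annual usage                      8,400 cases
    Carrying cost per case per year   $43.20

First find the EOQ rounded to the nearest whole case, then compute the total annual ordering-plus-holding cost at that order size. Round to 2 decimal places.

EOQ = √(2DS/H) = √(2 × 8,400 × 104 / 43.2)
    = √(40,444.44) ≈ 201.11 → Q = 201 cases
Orders/yr = 8,400/201 = 41.791; ordering cost = 41.791 × $104 = $4,346.27
Average inventory = 201/2 = 100.5; holding cost = 100.5 × $43.2 = $4,341.60
Total = $4,346.27 + $4,341.60 = $8,687.87

$8,687.87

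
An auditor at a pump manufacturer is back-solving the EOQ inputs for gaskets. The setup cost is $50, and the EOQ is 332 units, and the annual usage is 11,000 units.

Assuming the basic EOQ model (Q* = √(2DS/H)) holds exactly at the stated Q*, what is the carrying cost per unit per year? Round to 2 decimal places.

$9.98

From Q* = √(2DS/H) ⇒ Q*² = 2DS/H.
H = 2DS / Q² = 2 × 11,000 × 50 / 332² = 9.9797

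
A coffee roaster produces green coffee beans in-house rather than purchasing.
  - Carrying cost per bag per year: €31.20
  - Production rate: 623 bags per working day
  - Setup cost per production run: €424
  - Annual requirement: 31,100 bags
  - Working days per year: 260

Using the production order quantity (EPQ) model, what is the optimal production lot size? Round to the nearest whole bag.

d = 31,100/260 = 119.6154 bags/day;  effective holding cost H(1 − d/p) = 31.2·(1 − 119.6154/623) = 25.20963
Q* = √(2DS / H_eff) = √(2·31,100·424 / 25.20963) ≈ 1,022.81

1,023 bags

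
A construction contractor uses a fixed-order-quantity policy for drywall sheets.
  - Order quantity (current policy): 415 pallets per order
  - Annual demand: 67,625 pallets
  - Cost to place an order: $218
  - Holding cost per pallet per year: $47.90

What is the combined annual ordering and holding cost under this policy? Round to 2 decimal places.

$45,462.74

Ordering: D/Q × S = 67,625/415 × $218 = $35,523.49
Holding:  Q/2 × H = 415/2 × $47.9 = $9,939.25
Total = $35,523.49 + $9,939.25 = $45,462.74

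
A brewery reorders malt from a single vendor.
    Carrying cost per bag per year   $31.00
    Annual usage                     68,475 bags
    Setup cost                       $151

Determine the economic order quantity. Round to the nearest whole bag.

817 bags

Q* = √(2·D·S / H) = √(2·68,475·151 / 31) = √667,079.0 ≈ 816.75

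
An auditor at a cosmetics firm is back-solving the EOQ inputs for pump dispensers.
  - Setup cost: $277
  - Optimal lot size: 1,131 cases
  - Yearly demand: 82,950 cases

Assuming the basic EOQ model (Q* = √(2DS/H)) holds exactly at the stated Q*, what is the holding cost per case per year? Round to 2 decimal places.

$35.93

From Q* = √(2DS/H) ⇒ Q*² = 2DS/H.
H = 2DS / Q² = 2 × 82,950 × 277 / 1,131² = 35.9253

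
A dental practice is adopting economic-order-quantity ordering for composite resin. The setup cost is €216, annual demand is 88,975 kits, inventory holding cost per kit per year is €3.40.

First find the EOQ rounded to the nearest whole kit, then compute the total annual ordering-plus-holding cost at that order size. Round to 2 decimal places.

€11,431.82

EOQ = √(2DS/H) = √(2 × 88,975 × 216 / 3.4)
    = √(11,305,058.82) ≈ 3,362.30 → Q = 3,362 kits
Ordering: D/Q × S = 88,975/3,362 × €216 = €5,716.42
Holding:  Q/2 × H = 3,362/2 × €3.4 = €5,715.40
Total = €5,716.42 + €5,715.40 = €11,431.82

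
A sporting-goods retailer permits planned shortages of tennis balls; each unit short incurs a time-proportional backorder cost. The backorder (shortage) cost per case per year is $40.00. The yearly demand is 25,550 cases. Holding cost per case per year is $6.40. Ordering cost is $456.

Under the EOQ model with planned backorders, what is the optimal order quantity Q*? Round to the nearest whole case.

2,055 cases

Basic EOQ = √(2·25,550·456/6.4) = 1,908.108
Backorder adjustment √((H+b)/b) = √((6.4+40)/40) = 1.0770
Q* = 1,908.108 × 1.0770 ≈ 2,055.09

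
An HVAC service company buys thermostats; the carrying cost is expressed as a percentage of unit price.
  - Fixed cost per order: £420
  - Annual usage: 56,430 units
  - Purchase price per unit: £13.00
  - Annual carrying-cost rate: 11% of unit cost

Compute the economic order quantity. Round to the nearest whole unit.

H = i·C = 0.11 × £13 = £1.4300 per unit-year
EOQ = √(2DS/H) = √(2 × 56,430 × 420 / 1.43)
    = √(33,147,692.31) ≈ 5,757.40

5,757 units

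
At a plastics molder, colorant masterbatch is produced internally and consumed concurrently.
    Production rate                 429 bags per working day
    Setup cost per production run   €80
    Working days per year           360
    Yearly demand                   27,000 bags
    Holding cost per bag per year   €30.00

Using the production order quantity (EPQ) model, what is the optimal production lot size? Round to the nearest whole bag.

418 bags

d = 27,000/360 = 75.0000 bags/day;  effective holding cost H(1 − d/p) = 30·(1 − 75.0000/429) = 24.75524
Q* = √(2DS / H_eff) = √(2·27,000·80 / 24.75524) ≈ 417.74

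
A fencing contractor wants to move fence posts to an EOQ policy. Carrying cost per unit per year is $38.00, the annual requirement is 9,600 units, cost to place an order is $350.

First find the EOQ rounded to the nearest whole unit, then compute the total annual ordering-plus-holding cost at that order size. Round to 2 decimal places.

$15,980.00

2DS/H = 2·9,600·350/38 = 176,842.11
EOQ = √176,842.11 ≈ 420.53 → Q = 421 units
Ordering: D/Q × S = 9,600/421 × $350 = $7,981.00
Holding:  Q/2 × H = 421/2 × $38 = $7,999.00
Total = $7,981.00 + $7,999.00 = $15,980.00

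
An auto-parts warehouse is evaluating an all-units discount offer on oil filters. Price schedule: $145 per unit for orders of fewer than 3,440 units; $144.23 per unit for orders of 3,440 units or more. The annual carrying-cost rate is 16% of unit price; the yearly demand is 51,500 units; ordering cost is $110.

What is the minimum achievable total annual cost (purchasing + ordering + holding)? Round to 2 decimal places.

H₁ = 16%×$145 = $23.2000;  H₂ = 16%×$144.23 = $23.0768
EOQ₁ = √(2×51,500×110/23.2000) = 698.83  (< 3,440, feasible at tier 1)
EOQ₂ = √(2×51,500×110/23.0768) = 700.69  (< 3,440 → use Q = 3,440 at tier-2 price)
TC(tier 1 (EOQ₁), Q≈698.8) = $7,483,712.83
TC(tier 2, Q≈3,440.0) = $7,469,183.90
Minimum at tier 2: $7,469,183.90

$7,469,183.90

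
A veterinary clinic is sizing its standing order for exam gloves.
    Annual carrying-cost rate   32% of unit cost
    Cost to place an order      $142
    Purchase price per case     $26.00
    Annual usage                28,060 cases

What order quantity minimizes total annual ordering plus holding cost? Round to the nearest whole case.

Holding cost per case per year: H = 32% × $26 = $8.3200
2DS/H = 2·28,060·142/8.32 = 957,817.31
EOQ = √957,817.31 ≈ 978.68

979 cases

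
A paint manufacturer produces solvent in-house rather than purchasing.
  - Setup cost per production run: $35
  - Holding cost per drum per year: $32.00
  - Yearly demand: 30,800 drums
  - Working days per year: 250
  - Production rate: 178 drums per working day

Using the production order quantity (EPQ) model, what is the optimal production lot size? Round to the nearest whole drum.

Daily demand d = 30,800/250 = 123.200; p = 178; 1 − d/p = 0.30787
EPQ = √(2DS / (H(1 − d/p)))
    = √(2 × 30,800 × 35 / (32 × 0.30787)) ≈ 467.81

468 drums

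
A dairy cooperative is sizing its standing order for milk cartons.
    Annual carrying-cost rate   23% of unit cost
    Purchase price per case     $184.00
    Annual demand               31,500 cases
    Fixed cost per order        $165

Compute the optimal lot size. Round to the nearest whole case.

Carrying cost H = $184 × 23% = $42.3200/case/yr
Optimal lot size Q* = (2 × 31,500 × $165 / $42.32)^½ ≈ 495.61

496 cases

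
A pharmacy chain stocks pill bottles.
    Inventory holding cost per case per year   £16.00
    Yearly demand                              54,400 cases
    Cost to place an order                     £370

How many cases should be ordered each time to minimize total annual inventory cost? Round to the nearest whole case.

Q* = √(2·D·S / H) = √(2·54,400·370 / 16) = √2,516,000.0 ≈ 1,586.19

1,586 cases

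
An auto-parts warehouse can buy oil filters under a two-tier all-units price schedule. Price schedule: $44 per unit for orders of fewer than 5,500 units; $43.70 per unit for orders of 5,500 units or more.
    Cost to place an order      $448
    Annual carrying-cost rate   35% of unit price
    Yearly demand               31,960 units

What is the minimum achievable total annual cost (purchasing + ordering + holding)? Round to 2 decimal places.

H₁ = 35%×$44 = $15.4000;  H₂ = 35%×$43.70 = $15.2950
EOQ₁ = √(2×31,960×448/15.4000) = 1,363.63  (< 5,500, feasible at tier 1)
EOQ₂ = √(2×31,960×448/15.2950) = 1,368.30  (< 5,500 → use Q = 5,500 at tier-2 price)
TC(tier 1 (EOQ₁), Q≈1,363.6) = $1,427,239.93
TC(tier 2, Q≈5,500.0) = $1,441,316.54
Minimum at tier 1 (EOQ₁): $1,427,239.93

$1,427,239.93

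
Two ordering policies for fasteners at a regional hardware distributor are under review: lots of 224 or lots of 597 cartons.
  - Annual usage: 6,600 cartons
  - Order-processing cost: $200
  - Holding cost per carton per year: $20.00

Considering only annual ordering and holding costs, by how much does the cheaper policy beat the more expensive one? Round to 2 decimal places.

Annual cost at Q: ordering D·S/Q plus holding Q·H/2.
TC(224) = (6,600/224)×200 + (224/2)×20 = $8,132.86
TC(597) = (6,600/597)×200 + (597/2)×20 = $8,181.06
|ΔTC| = |$8,132.86 − $8,181.06| = $48.20

$48.20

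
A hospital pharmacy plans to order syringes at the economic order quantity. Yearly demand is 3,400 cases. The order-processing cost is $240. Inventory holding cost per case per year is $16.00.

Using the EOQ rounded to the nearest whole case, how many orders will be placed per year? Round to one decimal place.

10.7 orders per year

EOQ = √(2DS/H) = √(2 × 3,400 × 240 / 16)
    = √(102,000.00) ≈ 319.37 → Q = 319
N = D/Q = 3,400/319 ≈ 10.658 orders/yr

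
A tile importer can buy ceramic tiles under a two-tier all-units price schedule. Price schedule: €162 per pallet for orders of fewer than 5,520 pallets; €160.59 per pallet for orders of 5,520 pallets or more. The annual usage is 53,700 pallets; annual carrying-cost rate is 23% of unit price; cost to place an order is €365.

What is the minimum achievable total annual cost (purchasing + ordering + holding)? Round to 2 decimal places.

H₁ = 23%×€162 = €37.2600;  H₂ = 23%×€160.59 = €36.9357
EOQ₁ = √(2×53,700×365/37.2600) = 1,025.72  (< 5,520, feasible at tier 1)
EOQ₂ = √(2×53,700×365/36.9357) = 1,030.21  (< 5,520 → use Q = 5,520 at tier-2 price)
TC(tier 1 (EOQ₁), Q≈1,025.7) = €8,737,618.18
TC(tier 2, Q≈5,520.0) = €8,729,176.35
Minimum at tier 2: €8,729,176.35

€8,729,176.35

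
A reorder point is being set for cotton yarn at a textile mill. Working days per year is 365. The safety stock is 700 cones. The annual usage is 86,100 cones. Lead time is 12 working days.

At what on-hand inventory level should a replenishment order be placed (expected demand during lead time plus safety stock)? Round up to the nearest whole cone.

3,531 cones

Daily demand d = 86,100 / 365 = 235.890 cones/day
Demand during lead time = 235.890 × 12 = 2,830.68
Reorder point = 2,830.68 + 700 = 3,530.68 → round up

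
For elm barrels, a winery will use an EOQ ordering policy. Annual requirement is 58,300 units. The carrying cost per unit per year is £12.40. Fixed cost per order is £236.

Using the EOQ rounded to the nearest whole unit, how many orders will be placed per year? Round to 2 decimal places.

39.13 orders per year

Q* = √(2·D·S / H) = √(2·58,300·236 / 12.4) = √2,219,161.3 ≈ 1,489.68 → Q = 1,490
N = D/Q = 58,300/1,490 ≈ 39.128 orders/yr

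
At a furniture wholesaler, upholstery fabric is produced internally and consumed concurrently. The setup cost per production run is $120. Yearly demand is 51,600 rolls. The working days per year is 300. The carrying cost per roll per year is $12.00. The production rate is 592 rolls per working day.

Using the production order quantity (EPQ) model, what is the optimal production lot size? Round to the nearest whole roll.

1,206 rolls

Daily demand d = 51,600/300 = 172.000; p = 592; 1 − d/p = 0.70946
EPQ = √(2DS / (H(1 − d/p)))
    = √(2 × 51,600 × 120 / (12 × 0.70946)) ≈ 1,206.08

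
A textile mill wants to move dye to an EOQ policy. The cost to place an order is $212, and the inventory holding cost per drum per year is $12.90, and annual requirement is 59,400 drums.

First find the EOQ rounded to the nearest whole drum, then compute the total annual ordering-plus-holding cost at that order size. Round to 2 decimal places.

$18,024.82

2DS/H = 2·59,400·212/12.9 = 1,952,372.09
EOQ = √1,952,372.09 ≈ 1,397.27 → Q = 1,397 drums
Ordering: D/Q × S = 59,400/1,397 × $212 = $9,014.17
Holding:  Q/2 × H = 1,397/2 × $12.9 = $9,010.65
Total = $9,014.17 + $9,010.65 = $18,024.82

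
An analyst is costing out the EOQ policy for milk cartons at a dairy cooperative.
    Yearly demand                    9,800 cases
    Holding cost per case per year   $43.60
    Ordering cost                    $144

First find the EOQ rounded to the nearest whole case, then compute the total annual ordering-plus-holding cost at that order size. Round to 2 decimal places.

$11,093.11

Q* = √(2·D·S / H) = √(2·9,800·144 / 43.6) = √64,733.9 ≈ 254.43 → Q = 254 cases
Annual ordering cost = (D/Q)·S = (9,800/254) × 144 = $5,555.91
Annual holding cost  = (Q/2)·H = (254/2) × 43.6 = $5,537.20
Total = $5,555.91 + $5,537.20 = $11,093.11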